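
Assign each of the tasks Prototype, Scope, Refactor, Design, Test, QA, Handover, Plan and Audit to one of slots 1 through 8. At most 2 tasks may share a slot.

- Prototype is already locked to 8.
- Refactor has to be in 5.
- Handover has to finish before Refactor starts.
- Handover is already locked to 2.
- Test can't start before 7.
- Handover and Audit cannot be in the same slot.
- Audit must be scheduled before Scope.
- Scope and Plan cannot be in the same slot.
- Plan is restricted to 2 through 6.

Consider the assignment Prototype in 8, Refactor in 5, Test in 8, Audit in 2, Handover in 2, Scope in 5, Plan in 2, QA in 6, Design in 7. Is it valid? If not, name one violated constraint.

Plan is restricted to 2 through 6 — holds.
Prototype is already locked to 8 — holds.
Scope and Plan cannot be in the same slot — holds.
At most 2 tasks may share a slot — violated.
Refactor has to be in 5 — holds.
Audit must be scheduled before Scope — holds.
Handover and Audit cannot be in the same slot — violated.
Test can't start before 7 — holds.
Handover is already locked to 2 — holds.
Handover has to finish before Refactor starts — holds.

Invalid. Handover and Audit cannot be in the same slot.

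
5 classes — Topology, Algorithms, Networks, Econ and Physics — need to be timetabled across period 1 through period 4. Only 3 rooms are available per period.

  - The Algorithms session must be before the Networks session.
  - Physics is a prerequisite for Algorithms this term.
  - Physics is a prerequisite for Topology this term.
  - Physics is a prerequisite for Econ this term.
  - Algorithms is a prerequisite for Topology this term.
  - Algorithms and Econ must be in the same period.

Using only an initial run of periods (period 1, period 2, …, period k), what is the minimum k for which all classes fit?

The precedence chain requires at least 3 distinct periods.
With at most 3 per period and 5 classes, at least 2 periods are needed.
3 works (last occupied period: period 3): for example Networks=period 3, Algorithms=period 2, Physics=period 1, Topology=period 3, Econ=period 2.

3 periods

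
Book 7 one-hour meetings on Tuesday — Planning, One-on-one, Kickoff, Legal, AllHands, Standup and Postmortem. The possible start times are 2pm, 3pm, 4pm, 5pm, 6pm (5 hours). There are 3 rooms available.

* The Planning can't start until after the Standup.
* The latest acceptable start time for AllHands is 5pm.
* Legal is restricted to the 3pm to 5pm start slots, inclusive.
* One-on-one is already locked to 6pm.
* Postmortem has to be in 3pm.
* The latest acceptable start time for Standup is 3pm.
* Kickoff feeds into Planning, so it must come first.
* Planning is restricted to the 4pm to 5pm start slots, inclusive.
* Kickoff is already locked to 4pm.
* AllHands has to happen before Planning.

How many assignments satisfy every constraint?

Splitting on Legal: it can be 3pm (5), 4pm (6), 5pm (6). Listing each branch's schedules as (Planning, One-on-one, Kickoff, AllHands, Standup, Postmortem):
Legal=3pm: (5pm,6pm,4pm,2pm,2pm,3pm) (5pm,6pm,4pm,2pm,3pm,3pm) (5pm,6pm,4pm,3pm,2pm,3pm) (5pm,6pm,4pm,4pm,2pm,3pm) (5pm,6pm,4pm,4pm,3pm,3pm) — 5.
Legal=4pm: (5pm,6pm,4pm,2pm,2pm,3pm) (5pm,6pm,4pm,2pm,3pm,3pm) (5pm,6pm,4pm,3pm,2pm,3pm) (5pm,6pm,4pm,3pm,3pm,3pm) (5pm,6pm,4pm,4pm,2pm,3pm) (5pm,6pm,4pm,4pm,3pm,3pm) — 6.
Legal=5pm: (5pm,6pm,4pm,2pm,2pm,3pm) (5pm,6pm,4pm,2pm,3pm,3pm) (5pm,6pm,4pm,3pm,2pm,3pm) (5pm,6pm,4pm,3pm,3pm,3pm) (5pm,6pm,4pm,4pm,2pm,3pm) (5pm,6pm,4pm,4pm,3pm,3pm) — 6.
Summing: 5 + 6 + 6 = 17.

17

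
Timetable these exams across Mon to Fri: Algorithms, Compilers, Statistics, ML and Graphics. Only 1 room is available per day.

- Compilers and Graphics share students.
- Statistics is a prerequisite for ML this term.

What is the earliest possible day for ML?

Precedence pushes ML to at least Tue.
ML at Tue is achievable: Graphics=Fri; Compilers=Thu; Statistics=Mon; ML=Tue; Algorithms=Wed.

Tue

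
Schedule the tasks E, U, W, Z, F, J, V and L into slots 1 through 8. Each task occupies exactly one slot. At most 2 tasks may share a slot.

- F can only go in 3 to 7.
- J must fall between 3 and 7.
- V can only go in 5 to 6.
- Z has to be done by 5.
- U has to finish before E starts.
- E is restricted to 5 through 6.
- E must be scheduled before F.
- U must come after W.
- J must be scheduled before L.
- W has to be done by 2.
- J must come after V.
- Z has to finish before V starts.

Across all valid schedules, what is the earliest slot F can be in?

6

F is available from 3; precedence pushes F to at least 6; F's own window allows nothing later than 7.
F at 6 is achievable: J -> 6; U -> 2; W -> 1; L -> 7; Z -> 1; V -> 5; F -> 6; E -> 5.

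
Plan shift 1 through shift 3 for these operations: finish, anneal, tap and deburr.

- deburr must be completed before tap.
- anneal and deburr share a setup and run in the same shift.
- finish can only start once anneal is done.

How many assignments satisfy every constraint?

Splitting on finish: it can be shift 2 (2), shift 3 (3). Listing each branch's schedules as (anneal, tap, deburr) by shift number:
finish=shift 2: (1,2,1) (1,3,1) — 2.
finish=shift 3: (1,2,1) (1,3,1) (2,3,2) — 3.
Summing: 2 + 3 = 5.

5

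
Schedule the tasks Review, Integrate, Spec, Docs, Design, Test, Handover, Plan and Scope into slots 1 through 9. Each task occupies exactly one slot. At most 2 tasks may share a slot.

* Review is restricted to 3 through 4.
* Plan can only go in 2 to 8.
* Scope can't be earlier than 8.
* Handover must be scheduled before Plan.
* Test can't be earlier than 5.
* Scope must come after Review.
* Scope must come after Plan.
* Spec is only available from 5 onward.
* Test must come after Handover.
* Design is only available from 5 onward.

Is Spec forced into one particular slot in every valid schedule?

Spec can be 5 (e.g. Review -> 3, Docs -> 2, Plan -> 2, Integrate -> 1, Design -> 6, Spec -> 5, Scope -> 8, Handover -> 1, Test -> 5) or 6 (e.g. Spec in 6; Scope in 8; Docs in 2; Design in 5; Test in 5; Plan in 2; Review in 3; Handover in 1; Integrate in 1).

No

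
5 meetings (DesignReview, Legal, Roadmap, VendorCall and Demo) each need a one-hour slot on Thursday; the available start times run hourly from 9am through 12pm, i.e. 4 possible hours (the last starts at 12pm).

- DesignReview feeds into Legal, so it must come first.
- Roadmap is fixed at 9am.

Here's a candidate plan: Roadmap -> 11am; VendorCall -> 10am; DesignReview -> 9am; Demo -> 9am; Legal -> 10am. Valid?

Roadmap is fixed at 9am — violated.
DesignReview feeds into Legal, so it must come first — holds.

Invalid. Roadmap is fixed at 9am.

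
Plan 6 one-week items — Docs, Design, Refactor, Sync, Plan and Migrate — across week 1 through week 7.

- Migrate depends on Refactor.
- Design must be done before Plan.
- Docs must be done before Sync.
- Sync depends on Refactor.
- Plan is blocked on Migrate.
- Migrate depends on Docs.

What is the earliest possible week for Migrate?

Precedence pushes Migrate to at least week 2; downstream work caps Migrate at week 6.
Migrate at week 2 is achievable: Migrate=week 2, Design=week 1, Plan=week 3, Sync=week 2, Refactor=week 1, Docs=week 1.

week 2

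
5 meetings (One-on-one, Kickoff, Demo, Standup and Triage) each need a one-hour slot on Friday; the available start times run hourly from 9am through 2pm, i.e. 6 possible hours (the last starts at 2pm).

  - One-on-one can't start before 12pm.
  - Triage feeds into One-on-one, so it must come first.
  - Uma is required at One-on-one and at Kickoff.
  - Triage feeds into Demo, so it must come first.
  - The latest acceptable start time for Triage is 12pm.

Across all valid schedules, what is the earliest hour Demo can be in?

Precedence pushes Demo to at least 10am.
Demo at 10am is achievable: Demo in 10am; One-on-one in 12pm; Standup in 9am; Triage in 9am; Kickoff in 9am.

10am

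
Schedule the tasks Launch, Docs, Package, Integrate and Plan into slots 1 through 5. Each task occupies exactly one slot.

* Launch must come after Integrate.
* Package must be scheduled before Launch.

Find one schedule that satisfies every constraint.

Launch=2, Package=1, Plan=1, Integrate=1, Docs=1

Checking: Integrate(1) before Launch(2); Package(1) before Launch(2).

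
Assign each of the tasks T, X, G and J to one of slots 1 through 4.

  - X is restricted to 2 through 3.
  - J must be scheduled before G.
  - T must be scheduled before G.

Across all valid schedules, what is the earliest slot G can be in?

Precedence pushes G to at least 2.
G at 2 is achievable: T -> 1, G -> 2, X -> 2, J -> 1.

2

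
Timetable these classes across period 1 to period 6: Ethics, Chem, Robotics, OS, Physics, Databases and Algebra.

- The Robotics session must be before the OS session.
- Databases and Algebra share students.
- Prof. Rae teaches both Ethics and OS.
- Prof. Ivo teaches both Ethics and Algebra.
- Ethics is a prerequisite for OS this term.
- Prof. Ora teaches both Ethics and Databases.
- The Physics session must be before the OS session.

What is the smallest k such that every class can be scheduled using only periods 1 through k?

The precedence chain requires at least 2 distinct periods.
Could 2 periods be enough, i.e. nothing placed later than period 2? No: OS must come after Robotics (at period 1 or later) → {period 2}; Ethics must come before OS (at period 2 or earlier) → {period 1}; Databases can't share with Ethics (period 1) → {period 2}; Algebra can't share with Ethics (period 1) → {period 2}; Algebra can't share with Databases (period 2) → nothing is left.
So 2 periods is not enough.
3 works (last occupied period: period 3): for example Ethics -> period 1; Algebra -> period 3; Chem -> period 1; OS -> period 2; Robotics -> period 1; Physics -> period 1; Databases -> period 2.

3 periods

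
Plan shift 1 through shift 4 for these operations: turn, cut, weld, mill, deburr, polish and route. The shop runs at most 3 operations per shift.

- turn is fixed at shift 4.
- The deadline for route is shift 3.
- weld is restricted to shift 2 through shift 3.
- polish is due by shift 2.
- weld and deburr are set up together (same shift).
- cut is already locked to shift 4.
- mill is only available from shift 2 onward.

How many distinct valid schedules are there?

Splitting on weld: it can be shift 2 (12), shift 3 (16). Listing each branch's schedules as (turn, cut, mill, deburr, polish, route) by shift number:
weld=shift 2: (4,4,2,2,1,1) (4,4,2,2,1,3) (4,4,3,2,1,1) (4,4,3,2,1,2) (4,4,3,2,1,3) (4,4,3,2,2,1) (4,4,3,2,2,3) (4,4,4,2,1,1) (4,4,4,2,1,2) (4,4,4,2,1,3) (4,4,4,2,2,1) (4,4,4,2,2,3) — 12.
weld=shift 3: (4,4,2,3,1,1) (4,4,2,3,1,2) (4,4,2,3,1,3) (4,4,2,3,2,1) (4,4,2,3,2,2) (4,4,2,3,2,3) (4,4,3,3,1,1) (4,4,3,3,1,2) (4,4,3,3,2,1) (4,4,3,3,2,2) (4,4,4,3,1,1) (4,4,4,3,1,2) (4,4,4,3,1,3) (4,4,4,3,2,1) (4,4,4,3,2,2) (4,4,4,3,2,3) — 16.
Summing: 12 + 16 = 28.

28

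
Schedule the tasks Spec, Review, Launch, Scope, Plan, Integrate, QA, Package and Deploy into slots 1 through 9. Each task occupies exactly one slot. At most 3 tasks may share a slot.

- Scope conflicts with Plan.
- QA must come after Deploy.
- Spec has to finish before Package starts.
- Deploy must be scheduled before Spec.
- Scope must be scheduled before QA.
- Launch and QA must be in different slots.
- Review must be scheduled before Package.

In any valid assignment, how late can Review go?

Downstream work caps Review at 8.
Review at 8 is achievable: QA=2; Package=9; Plan=2; Scope=1; Integrate=3; Launch=1; Review=8; Spec=2; Deploy=1.

8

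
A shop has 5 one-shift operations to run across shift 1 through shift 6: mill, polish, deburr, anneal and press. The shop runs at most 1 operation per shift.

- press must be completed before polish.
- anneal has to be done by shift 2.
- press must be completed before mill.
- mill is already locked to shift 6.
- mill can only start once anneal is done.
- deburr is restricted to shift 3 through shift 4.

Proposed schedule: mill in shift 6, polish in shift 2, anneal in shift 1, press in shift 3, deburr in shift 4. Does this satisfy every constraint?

No. press must be completed before polish is not satisfied.

press must be completed before mill — holds.
anneal has to be done by shift 2 — holds.
press must be completed before polish — violated.
deburr is restricted to shift 3 through shift 4 — holds.
mill is already locked to shift 6 — holds.
mill can only start once anneal is done — holds.
The shop runs at most 1 operation per shift — holds.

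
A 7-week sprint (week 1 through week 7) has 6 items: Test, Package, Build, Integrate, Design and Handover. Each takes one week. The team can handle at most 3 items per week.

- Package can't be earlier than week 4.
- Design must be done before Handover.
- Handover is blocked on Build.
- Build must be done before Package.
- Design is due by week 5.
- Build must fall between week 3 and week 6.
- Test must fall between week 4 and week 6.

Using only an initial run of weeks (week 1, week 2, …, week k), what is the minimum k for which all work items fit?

4

The precedence chain requires at least 2 distinct weeks.
With at most 3 per week and 6 work items, at least 2 weeks are needed.
Test can't be placed before week 4, so the schedule must run through at least week 4.
4 works (last occupied week: week 4): for example Integrate in week 1, Test in week 4, Design in week 1, Handover in week 4, Package in week 4, Build in week 3.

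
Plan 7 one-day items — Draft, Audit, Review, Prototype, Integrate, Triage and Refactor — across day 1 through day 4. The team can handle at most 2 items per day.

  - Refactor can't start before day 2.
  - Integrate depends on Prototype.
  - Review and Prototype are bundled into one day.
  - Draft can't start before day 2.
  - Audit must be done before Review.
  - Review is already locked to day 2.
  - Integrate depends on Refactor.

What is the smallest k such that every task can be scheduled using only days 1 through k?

The precedence chain requires at least 3 distinct days.
With at most 2 per day and 7 tasks, at least 4 days are needed.
4 works (last occupied day: day 4): for example Triage -> day 1, Refactor -> day 3, Integrate -> day 4, Audit -> day 1, Review -> day 2, Prototype -> day 2, Draft -> day 3.

4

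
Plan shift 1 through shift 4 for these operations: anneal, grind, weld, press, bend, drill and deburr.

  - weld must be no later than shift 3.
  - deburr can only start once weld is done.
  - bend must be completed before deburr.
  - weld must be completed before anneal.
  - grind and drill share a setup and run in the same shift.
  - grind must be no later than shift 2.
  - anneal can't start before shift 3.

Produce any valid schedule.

anneal in shift 3; grind in shift 1; drill in shift 1; deburr in shift 2; press in shift 1; weld in shift 1; bend in shift 1

Checking: weld(shift 1) before anneal(shift 3); bend(shift 1) before deburr(shift 2); weld(shift 1) before deburr(shift 2); grind = drill = shift 1; anneal=shift 3 in [shift 3,shift 4]; weld=shift 1 in [shift 1,shift 3]; grind=shift 1 in [shift 1,shift 2].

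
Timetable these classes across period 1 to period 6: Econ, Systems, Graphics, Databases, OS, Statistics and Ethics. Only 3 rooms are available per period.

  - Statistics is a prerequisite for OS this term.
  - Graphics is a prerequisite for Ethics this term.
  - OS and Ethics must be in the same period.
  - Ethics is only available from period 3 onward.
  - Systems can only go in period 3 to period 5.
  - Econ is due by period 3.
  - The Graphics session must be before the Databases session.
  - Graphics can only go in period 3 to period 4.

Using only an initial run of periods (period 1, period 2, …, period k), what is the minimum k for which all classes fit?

4 periods

The precedence chain requires at least 2 distinct periods.
With at most 3 per period and 7 classes, at least 3 periods are needed.
Propagating the time windows through the other constraints, Databases can't land before period 4, so the schedule must run through at least period 4.
4 works (last occupied period: period 4): for example Econ in period 1, Statistics in period 1, Graphics in period 3, OS in period 4, Systems in period 3, Databases in period 4, Ethics in period 4.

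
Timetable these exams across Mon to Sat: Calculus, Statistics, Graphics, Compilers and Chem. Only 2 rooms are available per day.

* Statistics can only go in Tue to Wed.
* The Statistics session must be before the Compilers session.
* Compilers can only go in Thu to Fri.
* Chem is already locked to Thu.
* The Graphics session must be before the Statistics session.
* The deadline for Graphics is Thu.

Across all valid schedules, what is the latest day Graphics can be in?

Tue

Graphics's own window allows nothing later than Thu; downstream work caps Graphics at Tue.
Graphics at Tue is achievable: Graphics=Tue; Statistics=Wed; Compilers=Thu; Calculus=Mon; Chem=Thu.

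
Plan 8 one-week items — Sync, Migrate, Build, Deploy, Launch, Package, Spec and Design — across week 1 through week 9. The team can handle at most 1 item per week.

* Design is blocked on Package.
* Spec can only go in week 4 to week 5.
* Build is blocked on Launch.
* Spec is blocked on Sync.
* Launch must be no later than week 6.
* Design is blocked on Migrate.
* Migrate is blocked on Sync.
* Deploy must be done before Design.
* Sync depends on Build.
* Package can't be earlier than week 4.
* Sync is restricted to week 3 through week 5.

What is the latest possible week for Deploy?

Downstream work caps Deploy at week 8.
Deploy at week 8 is achievable: Build=week 2; Migrate=week 6; Spec=week 4; Deploy=week 8; Launch=week 1; Sync=week 3; Package=week 5; Design=week 9.

week 8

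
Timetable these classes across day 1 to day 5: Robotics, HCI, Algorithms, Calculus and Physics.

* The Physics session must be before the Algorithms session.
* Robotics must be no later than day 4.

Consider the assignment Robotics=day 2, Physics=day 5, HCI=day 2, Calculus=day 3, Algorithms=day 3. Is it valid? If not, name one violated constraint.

No — it violates: The Physics session must be before the Algorithms session

The Physics session must be before the Algorithms session — violated.
Robotics must be no later than day 4 — holds.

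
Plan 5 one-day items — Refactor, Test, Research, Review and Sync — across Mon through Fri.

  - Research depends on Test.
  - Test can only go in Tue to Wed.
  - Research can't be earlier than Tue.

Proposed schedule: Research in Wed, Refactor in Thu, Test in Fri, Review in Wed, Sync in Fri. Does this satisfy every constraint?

No — it violates: Research depends on Test

Research can't be earlier than Tue — holds.
Research depends on Test — violated.
Test can only go in Tue to Wed — violated.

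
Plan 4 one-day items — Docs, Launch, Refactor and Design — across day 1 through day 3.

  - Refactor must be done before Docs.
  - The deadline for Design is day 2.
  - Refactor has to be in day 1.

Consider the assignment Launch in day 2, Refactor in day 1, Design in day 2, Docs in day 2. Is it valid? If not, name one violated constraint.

Refactor has to be in day 1 — holds.
Refactor must be done before Docs — holds.
The deadline for Design is day 2 — holds.

Yes, all constraints hold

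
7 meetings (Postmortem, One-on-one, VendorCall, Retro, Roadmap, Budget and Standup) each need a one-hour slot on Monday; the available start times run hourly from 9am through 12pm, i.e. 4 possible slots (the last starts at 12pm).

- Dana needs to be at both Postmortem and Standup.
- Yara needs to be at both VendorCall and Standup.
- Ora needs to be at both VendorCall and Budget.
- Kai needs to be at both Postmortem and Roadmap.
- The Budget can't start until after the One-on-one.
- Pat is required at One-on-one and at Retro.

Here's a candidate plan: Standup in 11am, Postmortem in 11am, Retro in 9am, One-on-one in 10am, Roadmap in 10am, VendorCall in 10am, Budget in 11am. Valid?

No — it violates: Dana needs to be at both Postmortem and Standup

Pat is required at One-on-one and at Retro — holds.
The Budget can't start until after the One-on-one — holds.
Ora needs to be at both VendorCall and Budget — holds.
Yara needs to be at both VendorCall and Standup — holds.
Kai needs to be at both Postmortem and Roadmap — holds.
Dana needs to be at both Postmortem and Standup — violated.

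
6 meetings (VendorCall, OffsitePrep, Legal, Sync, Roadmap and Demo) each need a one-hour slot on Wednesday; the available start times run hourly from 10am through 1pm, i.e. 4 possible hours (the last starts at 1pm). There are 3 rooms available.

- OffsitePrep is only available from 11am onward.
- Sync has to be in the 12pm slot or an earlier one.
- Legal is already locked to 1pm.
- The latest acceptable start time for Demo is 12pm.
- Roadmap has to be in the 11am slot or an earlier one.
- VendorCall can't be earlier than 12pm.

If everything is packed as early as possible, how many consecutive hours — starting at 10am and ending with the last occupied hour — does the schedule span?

4

With at most 3 per hour and 6 meetings, at least 2 hours are needed.
Legal can't be placed before 1pm — that is hour 4 counting from 10am — so the schedule must run through at least 4 hours.
4 works (last occupied hour: 1pm): for example Sync=10am; VendorCall=12pm; OffsitePrep=11am; Roadmap=10am; Demo=10am; Legal=1pm.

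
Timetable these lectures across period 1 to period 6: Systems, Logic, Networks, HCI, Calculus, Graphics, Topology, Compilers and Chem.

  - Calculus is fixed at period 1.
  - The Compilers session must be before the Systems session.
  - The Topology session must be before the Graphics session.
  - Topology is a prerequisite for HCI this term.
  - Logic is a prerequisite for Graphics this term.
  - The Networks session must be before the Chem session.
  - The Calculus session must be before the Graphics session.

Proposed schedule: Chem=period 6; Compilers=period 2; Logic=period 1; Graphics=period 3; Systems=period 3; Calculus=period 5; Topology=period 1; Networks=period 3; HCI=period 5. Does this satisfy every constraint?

No — it violates: Calculus is fixed at period 1

Calculus is fixed at period 1 — violated.
Topology is a prerequisite for HCI this term — holds.
The Compilers session must be before the Systems session — holds.
The Networks session must be before the Chem session — holds.
The Topology session must be before the Graphics session — holds.
The Calculus session must be before the Graphics session — violated.
Logic is a prerequisite for Graphics this term — holds.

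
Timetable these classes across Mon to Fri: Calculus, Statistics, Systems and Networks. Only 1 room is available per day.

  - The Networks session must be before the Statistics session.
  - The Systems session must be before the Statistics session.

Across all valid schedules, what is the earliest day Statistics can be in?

Precedence pushes Statistics to at least Tue.
Statistics at Wed is achievable: Statistics=Wed, Calculus=Thu, Systems=Mon, Networks=Tue.
Nothing earlier works — the capacity limit rule out every day before Wed.

Wed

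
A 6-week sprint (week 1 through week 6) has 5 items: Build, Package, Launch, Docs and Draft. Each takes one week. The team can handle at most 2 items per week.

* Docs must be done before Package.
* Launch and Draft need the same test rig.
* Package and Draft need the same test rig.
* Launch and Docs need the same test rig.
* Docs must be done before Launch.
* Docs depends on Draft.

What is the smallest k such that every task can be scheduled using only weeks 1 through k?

3 weeks

The precedence chain requires at least 3 distinct weeks.
With at most 2 per week and 5 tasks, at least 3 weeks are needed.
3 works (last occupied week: week 3): for example Package -> week 3; Docs -> week 2; Build -> week 1; Launch -> week 3; Draft -> week 1.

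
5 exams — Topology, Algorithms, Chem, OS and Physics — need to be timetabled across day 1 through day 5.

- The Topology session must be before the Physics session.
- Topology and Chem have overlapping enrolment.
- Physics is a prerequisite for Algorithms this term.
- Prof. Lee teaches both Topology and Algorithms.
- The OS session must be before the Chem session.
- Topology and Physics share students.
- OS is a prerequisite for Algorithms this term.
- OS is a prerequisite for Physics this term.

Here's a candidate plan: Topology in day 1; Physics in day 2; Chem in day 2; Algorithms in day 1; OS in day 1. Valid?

No — it violates: Prof. Lee teaches both Topology and Algorithms

Physics is a prerequisite for Algorithms this term — violated.
Prof. Lee teaches both Topology and Algorithms — violated.
The OS session must be before the Chem session — holds.
Topology and Physics share students — holds.
Topology and Chem have overlapping enrolment — holds.
The Topology session must be before the Physics session — holds.
OS is a prerequisite for Algorithms this term — violated.
OS is a prerequisite for Physics this term — holds.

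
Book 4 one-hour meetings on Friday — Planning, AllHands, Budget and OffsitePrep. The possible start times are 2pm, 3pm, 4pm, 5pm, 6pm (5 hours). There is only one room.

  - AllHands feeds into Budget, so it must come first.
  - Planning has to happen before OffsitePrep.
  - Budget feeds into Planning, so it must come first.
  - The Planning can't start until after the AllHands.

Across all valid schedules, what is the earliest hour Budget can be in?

3pm

Precedence pushes Budget to at least 3pm; downstream work caps Budget at 4pm.
Budget at 3pm is achievable: AllHands in 2pm; OffsitePrep in 5pm; Budget in 3pm; Planning in 4pm.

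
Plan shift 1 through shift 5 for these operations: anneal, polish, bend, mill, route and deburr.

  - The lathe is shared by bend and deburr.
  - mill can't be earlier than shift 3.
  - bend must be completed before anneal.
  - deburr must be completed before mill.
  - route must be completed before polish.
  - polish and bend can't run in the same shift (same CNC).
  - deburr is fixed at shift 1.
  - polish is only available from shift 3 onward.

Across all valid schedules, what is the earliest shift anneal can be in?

Precedence pushes anneal to at least shift 2.
anneal at shift 3 is achievable: anneal=shift 3; deburr=shift 1; mill=shift 3; polish=shift 3; bend=shift 2; route=shift 1.
Nothing earlier works — the conflict constraints rule out every shift before shift 3.

shift 3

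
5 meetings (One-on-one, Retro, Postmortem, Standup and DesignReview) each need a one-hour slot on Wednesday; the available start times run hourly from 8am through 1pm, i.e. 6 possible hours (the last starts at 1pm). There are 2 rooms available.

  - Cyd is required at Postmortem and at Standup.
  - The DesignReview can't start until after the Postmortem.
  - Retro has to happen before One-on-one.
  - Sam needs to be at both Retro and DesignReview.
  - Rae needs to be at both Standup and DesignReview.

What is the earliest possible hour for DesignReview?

9am

Precedence pushes DesignReview to at least 9am.
DesignReview at 9am is achievable: Retro -> 8am; DesignReview -> 9am; Postmortem -> 8am; Standup -> 10am; One-on-one -> 9am.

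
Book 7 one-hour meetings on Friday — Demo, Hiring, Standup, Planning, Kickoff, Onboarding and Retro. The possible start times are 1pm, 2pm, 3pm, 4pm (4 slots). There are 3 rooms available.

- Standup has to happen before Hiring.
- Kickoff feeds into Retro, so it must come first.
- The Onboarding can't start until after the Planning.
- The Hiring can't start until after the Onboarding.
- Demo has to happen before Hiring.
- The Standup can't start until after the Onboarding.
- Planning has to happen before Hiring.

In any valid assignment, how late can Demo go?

3pm

Downstream work caps Demo at 3pm.
Demo at 3pm is achievable: Retro=2pm, Standup=3pm, Onboarding=2pm, Kickoff=1pm, Demo=3pm, Planning=1pm, Hiring=4pm.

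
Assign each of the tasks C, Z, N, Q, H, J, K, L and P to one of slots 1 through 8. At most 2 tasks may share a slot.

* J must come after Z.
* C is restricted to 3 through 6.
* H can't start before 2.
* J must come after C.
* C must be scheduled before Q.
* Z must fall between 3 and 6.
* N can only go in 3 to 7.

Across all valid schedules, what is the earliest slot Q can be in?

4

Precedence pushes Q to at least 4.
Q at 4 is achievable: K in 1, P in 2, C in 3, L in 1, N in 4, Q in 4, J in 5, H in 2, Z in 3.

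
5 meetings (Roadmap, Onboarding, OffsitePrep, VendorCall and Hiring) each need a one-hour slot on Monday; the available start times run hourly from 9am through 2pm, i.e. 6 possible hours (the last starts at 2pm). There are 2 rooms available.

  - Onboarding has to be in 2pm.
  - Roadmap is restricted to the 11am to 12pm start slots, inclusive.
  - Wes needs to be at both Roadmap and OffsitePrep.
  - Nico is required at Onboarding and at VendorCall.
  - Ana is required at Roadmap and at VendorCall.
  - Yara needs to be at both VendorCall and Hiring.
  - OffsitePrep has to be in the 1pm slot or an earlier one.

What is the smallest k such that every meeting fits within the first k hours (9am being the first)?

6 hours

With at most 2 per hour and 5 meetings, at least 3 hours are needed.
Onboarding can't be placed before 2pm — that is hour 6 counting from 9am — so the schedule must run through at least 6 hours.
6 works (last occupied hour: 2pm): for example Hiring in 10am, Onboarding in 2pm, Roadmap in 11am, VendorCall in 9am, OffsitePrep in 9am.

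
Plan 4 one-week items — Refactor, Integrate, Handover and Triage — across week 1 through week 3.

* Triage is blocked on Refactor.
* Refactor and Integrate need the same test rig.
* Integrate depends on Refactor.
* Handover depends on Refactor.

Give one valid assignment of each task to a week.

Handover in week 2, Refactor in week 1, Triage in week 2, Integrate in week 2

Checking: Refactor(week 1) before Triage(week 2); Refactor(week 1) before Handover(week 2); Refactor(week 1) before Integrate(week 2); Refactor(week 1) != Integrate(week 2).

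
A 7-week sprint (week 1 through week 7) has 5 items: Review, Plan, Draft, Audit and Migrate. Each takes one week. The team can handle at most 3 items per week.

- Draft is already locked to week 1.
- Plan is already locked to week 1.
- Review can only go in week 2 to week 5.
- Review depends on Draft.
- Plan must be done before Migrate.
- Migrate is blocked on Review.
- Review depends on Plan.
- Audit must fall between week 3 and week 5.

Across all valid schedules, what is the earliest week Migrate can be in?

Precedence pushes Migrate to at least week 3.
Migrate at week 3 is achievable: Plan -> week 1, Draft -> week 1, Migrate -> week 3, Audit -> week 3, Review -> week 2.

week 3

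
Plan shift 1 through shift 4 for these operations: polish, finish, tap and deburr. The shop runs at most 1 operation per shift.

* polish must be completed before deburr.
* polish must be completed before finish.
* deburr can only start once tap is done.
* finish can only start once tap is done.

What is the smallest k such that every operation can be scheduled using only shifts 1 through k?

The precedence chain requires at least 2 distinct shifts.
With at most 1 per shift and 4 operations, at least 4 shifts are needed.
4 works (last occupied shift: shift 4): for example finish in shift 3, polish in shift 1, deburr in shift 4, tap in shift 2.

4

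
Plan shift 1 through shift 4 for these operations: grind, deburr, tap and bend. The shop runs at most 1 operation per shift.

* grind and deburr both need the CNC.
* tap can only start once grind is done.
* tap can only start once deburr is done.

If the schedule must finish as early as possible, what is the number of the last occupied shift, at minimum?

shift 4

The precedence chain requires at least 2 distinct shifts.
With at most 1 per shift and 4 operations, at least 4 shifts are needed.
4 works (last occupied shift: shift 4): for example grind=shift 1, bend=shift 4, tap=shift 3, deburr=shift 2.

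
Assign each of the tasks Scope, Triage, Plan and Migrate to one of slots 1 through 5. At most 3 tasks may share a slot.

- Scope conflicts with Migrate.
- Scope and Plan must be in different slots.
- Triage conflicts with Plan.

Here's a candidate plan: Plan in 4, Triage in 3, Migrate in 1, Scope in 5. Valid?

Valid

Scope conflicts with Migrate — holds.
Scope and Plan must be in different slots — holds.
At most 3 tasks may share a slot — holds.
Triage conflicts with Plan — holds.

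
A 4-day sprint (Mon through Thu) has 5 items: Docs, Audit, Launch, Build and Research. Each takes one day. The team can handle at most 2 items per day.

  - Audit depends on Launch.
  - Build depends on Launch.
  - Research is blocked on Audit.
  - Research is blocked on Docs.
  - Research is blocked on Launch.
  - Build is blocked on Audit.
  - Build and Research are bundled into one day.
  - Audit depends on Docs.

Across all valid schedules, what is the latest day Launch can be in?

Tue

Downstream work caps Launch at Tue.
Launch at Tue is achievable: Audit in Wed; Research in Thu; Launch in Tue; Docs in Mon; Build in Thu.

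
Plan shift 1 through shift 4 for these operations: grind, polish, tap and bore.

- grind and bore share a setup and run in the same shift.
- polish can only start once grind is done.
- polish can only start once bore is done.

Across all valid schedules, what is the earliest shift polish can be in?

shift 2

Precedence pushes polish to at least shift 2.
polish at shift 2 is achievable: grind=shift 1, polish=shift 2, tap=shift 1, bore=shift 1.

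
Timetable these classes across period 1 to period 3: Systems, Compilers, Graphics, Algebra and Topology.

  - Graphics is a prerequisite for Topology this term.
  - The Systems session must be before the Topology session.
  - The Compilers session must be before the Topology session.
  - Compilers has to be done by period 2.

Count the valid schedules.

Splitting on Systems: it can be period 1 (15), period 2 (12). Listing each branch's schedules as (Compilers, Graphics, Algebra, Topology) by period number:
Systems=period 1: (1,1,1,2) (1,1,1,3) (1,1,2,2) (1,1,2,3) (1,1,3,2) (1,1,3,3) (1,2,1,3) (1,2,2,3) (1,2,3,3) (2,1,1,3) (2,1,2,3) (2,1,3,3) (2,2,1,3) (2,2,2,3) (2,2,3,3) — 15.
Systems=period 2: (1,1,1,3) (1,1,2,3) (1,1,3,3) (1,2,1,3) (1,2,2,3) (1,2,3,3) (2,1,1,3) (2,1,2,3) (2,1,3,3) (2,2,1,3) (2,2,2,3) (2,2,3,3) — 12.
Summing: 15 + 12 = 27.

27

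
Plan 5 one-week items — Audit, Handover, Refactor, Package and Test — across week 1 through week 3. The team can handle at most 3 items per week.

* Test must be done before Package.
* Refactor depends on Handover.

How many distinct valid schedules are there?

Splitting on Audit: it can be week 1 (9), week 2 (9), week 3 (9). Listing each branch's schedules as (Handover, Refactor, Package, Test) by week number:
Audit=week 1: (1,2,2,1) (1,2,3,1) (1,2,3,2) (1,3,2,1) (1,3,3,1) (1,3,3,2) (2,3,2,1) (2,3,3,1) (2,3,3,2) — 9.
Audit=week 2: (1,2,2,1) (1,2,3,1) (1,2,3,2) (1,3,2,1) (1,3,3,1) (1,3,3,2) (2,3,2,1) (2,3,3,1) (2,3,3,2) — 9.
Audit=week 3: (1,2,2,1) (1,2,3,1) (1,2,3,2) (1,3,2,1) (1,3,3,1) (1,3,3,2) (2,3,2,1) (2,3,3,1) (2,3,3,2) — 9.
Summing: 9 + 9 + 9 = 27.

27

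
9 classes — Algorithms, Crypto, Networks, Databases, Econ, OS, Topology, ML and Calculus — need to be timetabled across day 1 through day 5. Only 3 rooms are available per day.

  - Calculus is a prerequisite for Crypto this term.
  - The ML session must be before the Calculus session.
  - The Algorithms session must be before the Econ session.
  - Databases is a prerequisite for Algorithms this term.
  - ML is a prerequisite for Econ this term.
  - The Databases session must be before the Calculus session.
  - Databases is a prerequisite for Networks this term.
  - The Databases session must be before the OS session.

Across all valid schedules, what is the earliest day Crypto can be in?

Precedence pushes Crypto to at least day 3.
Crypto at day 3 is achievable: Algorithms=day 2, Econ=day 3, Networks=day 2, Crypto=day 3, Topology=day 1, Databases=day 1, OS=day 3, ML=day 1, Calculus=day 2.

day 3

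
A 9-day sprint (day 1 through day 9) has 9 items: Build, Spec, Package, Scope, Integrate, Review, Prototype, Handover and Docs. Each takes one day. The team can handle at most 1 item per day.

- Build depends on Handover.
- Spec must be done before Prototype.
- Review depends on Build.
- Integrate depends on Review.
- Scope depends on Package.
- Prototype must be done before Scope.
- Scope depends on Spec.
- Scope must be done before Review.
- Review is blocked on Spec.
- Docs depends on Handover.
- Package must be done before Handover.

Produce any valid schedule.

Docs -> day 9; Build -> day 6; Integrate -> day 8; Spec -> day 1; Review -> day 7; Scope -> day 4; Prototype -> day 3; Package -> day 2; Handover -> day 5

Checking: Spec(day 1) before Prototype(day 3); Package(day 2) before Scope(day 4); Package(day 2) before Handover(day 5); Spec(day 1) before Review(day 7); Build(day 6) before Review(day 7); Spec(day 1) before Scope(day 4); Review(day 7) before Integrate(day 8); Scope(day 4) before Review(day 7); Handover(day 5) before Docs(day 9); Handover(day 5) before Build(day 6); Prototype(day 3) before Scope(day 4); max 1 per day (cap 1).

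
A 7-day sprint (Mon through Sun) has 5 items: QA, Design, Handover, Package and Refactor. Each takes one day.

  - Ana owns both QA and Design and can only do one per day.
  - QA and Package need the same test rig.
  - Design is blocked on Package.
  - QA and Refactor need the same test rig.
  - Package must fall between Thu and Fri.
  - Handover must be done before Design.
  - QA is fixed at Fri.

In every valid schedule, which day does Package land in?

Package's window is Thu–Fri.
QA is fixed at Fri, and Package can't share a day with QA.
So Package must be Thu.

Thu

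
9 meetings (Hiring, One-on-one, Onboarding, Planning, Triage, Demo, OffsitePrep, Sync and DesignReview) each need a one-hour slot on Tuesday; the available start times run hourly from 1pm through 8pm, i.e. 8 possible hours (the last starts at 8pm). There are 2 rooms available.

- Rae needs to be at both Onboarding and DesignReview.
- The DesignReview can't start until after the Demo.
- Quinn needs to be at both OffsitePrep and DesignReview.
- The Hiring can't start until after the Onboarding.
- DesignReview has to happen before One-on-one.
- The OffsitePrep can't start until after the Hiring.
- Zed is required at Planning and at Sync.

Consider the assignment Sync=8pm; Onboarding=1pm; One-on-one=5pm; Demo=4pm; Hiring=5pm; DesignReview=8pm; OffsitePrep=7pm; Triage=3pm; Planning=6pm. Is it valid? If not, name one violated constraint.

No — it violates: DesignReview has to happen before One-on-one

The Hiring can't start until after the Onboarding — holds.
There are 2 rooms available — holds.
Quinn needs to be at both OffsitePrep and DesignReview — holds.
Rae needs to be at both Onboarding and DesignReview — holds.
Zed is required at Planning and at Sync — holds.
The OffsitePrep can't start until after the Hiring — holds.
The DesignReview can't start until after the Demo — holds.
DesignReview has to happen before One-on-one — violated.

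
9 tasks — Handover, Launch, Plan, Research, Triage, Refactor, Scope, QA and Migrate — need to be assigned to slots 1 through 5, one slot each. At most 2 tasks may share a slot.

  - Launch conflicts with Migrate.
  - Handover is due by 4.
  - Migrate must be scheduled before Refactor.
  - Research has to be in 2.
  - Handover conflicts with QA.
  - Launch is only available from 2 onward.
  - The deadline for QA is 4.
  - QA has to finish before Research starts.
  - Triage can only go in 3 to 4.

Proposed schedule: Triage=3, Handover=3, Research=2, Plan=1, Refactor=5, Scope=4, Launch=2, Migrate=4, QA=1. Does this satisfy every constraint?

Valid

Launch is only available from 2 onward — holds.
Migrate must be scheduled before Refactor — holds.
QA has to finish before Research starts — holds.
The deadline for QA is 4 — holds.
Launch conflicts with Migrate — holds.
At most 2 tasks may share a slot — holds.
Research has to be in 2 — holds.
Handover is due by 4 — holds.
Triage can only go in 3 to 4 — holds.
Handover conflicts with QA — holds.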